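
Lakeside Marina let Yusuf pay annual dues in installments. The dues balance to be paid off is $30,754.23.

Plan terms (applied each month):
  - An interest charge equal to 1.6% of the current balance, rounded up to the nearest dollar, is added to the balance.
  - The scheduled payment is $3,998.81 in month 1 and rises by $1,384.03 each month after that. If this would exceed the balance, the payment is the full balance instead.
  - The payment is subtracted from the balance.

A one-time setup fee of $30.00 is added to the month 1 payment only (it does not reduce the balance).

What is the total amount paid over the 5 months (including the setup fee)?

# | Opening | Interest | Payment | Fee | End bal
1 | $30,754.23 | $493.00 | $3,998.81 | $30.00 | $27,248.42
2 | $27,248.42 | $436.00 | $5,382.84 | — | $22,301.58
3 | $22,301.58 | $357.00 | $6,766.87 | — | $15,891.71
4 | $15,891.71 | $255.00 | $8,150.90 | — | $7,995.81
5 | $7,995.81 | $128.00 | $8,123.81 | — | $0.00
Total paid: $32,453.23

$32,453.23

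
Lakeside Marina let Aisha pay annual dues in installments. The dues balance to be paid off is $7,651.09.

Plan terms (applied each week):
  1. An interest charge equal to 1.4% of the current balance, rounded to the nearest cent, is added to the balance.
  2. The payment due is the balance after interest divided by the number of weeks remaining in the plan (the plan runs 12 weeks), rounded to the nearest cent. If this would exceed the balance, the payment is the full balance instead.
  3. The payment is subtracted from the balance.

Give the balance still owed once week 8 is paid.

Week 1: $7,651.09 +$107.12 interest = $7,758.21; pay $646.52 → $7,111.69
Week 2: $7,111.69 +$99.56 interest = $7,211.25; pay $655.57 → $6,555.68
Week 3: $6,555.68 +$91.78 interest = $6,647.46; pay $664.75 → $5,982.71
Week 4: $5,982.71 +$83.76 interest = $6,066.47; pay $674.05 → $5,392.42
Week 5: $5,392.42 +$75.49 interest = $5,467.91; pay $683.49 → $4,784.42
Week 6: $4,784.42 +$66.98 interest = $4,851.40; pay $693.06 → $4,158.34
Week 7: $4,158.34 +$58.22 interest = $4,216.56; pay $702.76 → $3,513.80
Week 8: $3,513.80 +$49.19 interest = $3,562.99; pay $712.60 → $2,850.39

$2,850.39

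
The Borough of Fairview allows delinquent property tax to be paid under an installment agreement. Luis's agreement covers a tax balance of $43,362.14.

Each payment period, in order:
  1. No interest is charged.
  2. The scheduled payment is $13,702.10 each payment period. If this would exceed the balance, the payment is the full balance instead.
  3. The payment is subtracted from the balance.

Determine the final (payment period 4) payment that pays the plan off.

# | Opening | Payment | End bal
1 | $43,362.14 | $13,702.10 | $29,660.04
2 | $29,660.04 | $13,702.10 | $15,957.94
3 | $15,957.94 | $13,702.10 | $2,255.84
4 | $2,255.84 | $2,255.84 | $0.00

$2,255.84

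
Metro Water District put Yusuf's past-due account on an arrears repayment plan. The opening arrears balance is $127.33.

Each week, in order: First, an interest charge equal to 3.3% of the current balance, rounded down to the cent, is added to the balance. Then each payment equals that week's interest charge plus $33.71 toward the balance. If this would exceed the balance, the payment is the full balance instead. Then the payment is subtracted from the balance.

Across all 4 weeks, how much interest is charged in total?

Week 1: $127.33 +$4.20 interest = $131.53; pay $37.91 → $93.62
Week 2: $93.62 +$3.08 interest = $96.70; pay $36.79 → $59.91
Week 3: $59.91 +$1.97 interest = $61.88; pay $35.68 → $26.20
Week 4: $26.20 +$0.86 interest = $27.06; pay $27.06 → $0.00
Total interest: $4.20 + $3.08 + $1.97 + $0.86 = $10.11

$10.11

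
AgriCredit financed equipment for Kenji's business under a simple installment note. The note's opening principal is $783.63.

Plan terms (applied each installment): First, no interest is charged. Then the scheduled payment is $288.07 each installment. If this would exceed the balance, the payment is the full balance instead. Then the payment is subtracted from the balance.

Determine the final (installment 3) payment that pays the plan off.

$207.49

# | Opening | Payment | End bal
1 | $783.63 | $288.07 | $495.56
2 | $495.56 | $288.07 | $207.49
3 | $207.49 | $207.49 | $0.00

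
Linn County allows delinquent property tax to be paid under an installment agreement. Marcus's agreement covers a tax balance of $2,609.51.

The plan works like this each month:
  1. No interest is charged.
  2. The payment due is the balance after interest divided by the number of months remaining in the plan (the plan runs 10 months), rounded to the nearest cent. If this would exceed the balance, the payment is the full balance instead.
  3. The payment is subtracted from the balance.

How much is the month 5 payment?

Month 1: opening $2,609.51; payment $260.95; balance $2,348.56
Month 2: opening $2,348.56; payment $260.95; balance $2,087.61
Month 3: opening $2,087.61; payment $260.95; balance $1,826.66
Month 4: opening $1,826.66; payment $260.95; balance $1,565.71
Month 5: opening $1,565.71; payment $260.95; balance $1,304.76

$260.95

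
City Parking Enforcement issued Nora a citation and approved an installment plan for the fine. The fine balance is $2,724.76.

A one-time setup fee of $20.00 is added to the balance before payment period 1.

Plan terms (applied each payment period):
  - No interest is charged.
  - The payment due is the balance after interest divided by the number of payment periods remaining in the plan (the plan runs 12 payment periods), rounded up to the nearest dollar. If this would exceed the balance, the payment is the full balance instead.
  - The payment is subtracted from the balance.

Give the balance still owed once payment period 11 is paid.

Payment period 1: opening $2,744.76; payment $229.00; balance $2,515.76
Payment period 2: opening $2,515.76; payment $229.00; balance $2,286.76
Payment period 3: opening $2,286.76; payment $229.00; balance $2,057.76
Payment period 4: opening $2,057.76; payment $229.00; balance $1,828.76
Payment period 5: opening $1,828.76; payment $229.00; balance $1,599.76
Payment period 6: opening $1,599.76; payment $229.00; balance $1,370.76
Payment period 7: opening $1,370.76; payment $229.00; balance $1,141.76
Payment period 8: opening $1,141.76; payment $229.00; balance $912.76
Payment period 9: opening $912.76; payment $229.00; balance $683.76
Payment period 10: opening $683.76; payment $228.00; balance $455.76
Payment period 11: opening $455.76; payment $228.00; balance $227.76

$227.76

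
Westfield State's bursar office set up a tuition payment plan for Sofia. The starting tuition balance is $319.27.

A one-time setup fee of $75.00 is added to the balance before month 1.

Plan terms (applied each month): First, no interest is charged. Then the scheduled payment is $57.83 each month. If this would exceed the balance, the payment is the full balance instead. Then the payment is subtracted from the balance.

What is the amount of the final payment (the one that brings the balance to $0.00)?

$47.29

Month 1: $394.27 − $57.83 → $336.44
Month 2: $336.44 − $57.83 → $278.61
Month 3: $278.61 − $57.83 → $220.78
Month 4: $220.78 − $57.83 → $162.95
Month 5: $162.95 − $57.83 → $105.12
Month 6: $105.12 − $57.83 → $47.29
Month 7: $47.29 − $47.29 → $0.00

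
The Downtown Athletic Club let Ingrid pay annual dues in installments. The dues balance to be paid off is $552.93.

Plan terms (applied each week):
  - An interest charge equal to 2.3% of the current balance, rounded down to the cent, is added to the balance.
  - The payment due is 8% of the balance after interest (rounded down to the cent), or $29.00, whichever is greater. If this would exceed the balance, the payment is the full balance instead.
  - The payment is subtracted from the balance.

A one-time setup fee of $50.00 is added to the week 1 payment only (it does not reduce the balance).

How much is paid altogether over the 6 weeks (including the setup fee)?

# | Opening | Interest | Payment | Fee | End bal
1 | $552.93 | $12.71 | $45.25 | $50.00 | $520.39
2 | $520.39 | $11.96 | $42.58 | — | $489.77
3 | $489.77 | $11.26 | $40.08 | — | $460.95
4 | $460.95 | $10.60 | $37.72 | — | $433.83
5 | $433.83 | $9.97 | $35.50 | — | $408.30
6 | $408.30 | $9.39 | $33.41 | — | $384.28
Total paid: $284.54

$284.54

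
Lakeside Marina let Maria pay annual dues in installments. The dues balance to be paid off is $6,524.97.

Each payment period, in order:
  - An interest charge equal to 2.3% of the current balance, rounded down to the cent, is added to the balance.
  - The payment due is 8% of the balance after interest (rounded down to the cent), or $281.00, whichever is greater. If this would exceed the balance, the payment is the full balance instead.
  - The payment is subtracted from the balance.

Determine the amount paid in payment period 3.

# | Opening | Interest | Payment | End bal
1 | $6,524.97 | $150.07 | $534.00 | $6,141.04
2 | $6,141.04 | $141.24 | $502.58 | $5,779.70
3 | $5,779.70 | $132.93 | $473.01 | $5,439.62

$473.01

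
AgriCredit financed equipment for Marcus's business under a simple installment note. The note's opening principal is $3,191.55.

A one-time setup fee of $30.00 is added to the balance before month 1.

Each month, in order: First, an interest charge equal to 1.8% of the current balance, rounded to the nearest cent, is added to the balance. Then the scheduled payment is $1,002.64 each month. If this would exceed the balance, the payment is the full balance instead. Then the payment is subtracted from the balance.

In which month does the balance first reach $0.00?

4

Month 1: $3,221.55 +$57.99 interest = $3,279.54; pay $1,002.64 → $2,276.90
Month 2: $2,276.90 +$40.98 interest = $2,317.88; pay $1,002.64 → $1,315.24
Month 3: $1,315.24 +$23.67 interest = $1,338.91; pay $1,002.64 → $336.27
Month 4: $336.27 +$6.05 interest = $342.32; pay $342.32 → $0.00
Balance reaches $0.00 in month 4.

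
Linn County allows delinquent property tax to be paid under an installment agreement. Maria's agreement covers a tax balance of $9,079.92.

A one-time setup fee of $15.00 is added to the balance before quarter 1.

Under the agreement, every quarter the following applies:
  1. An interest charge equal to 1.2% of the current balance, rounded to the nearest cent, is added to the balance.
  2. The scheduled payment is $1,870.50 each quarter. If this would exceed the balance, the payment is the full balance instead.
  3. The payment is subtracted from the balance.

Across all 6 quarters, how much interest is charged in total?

Quarter 1: opening $9,094.92; interest $109.14 → $9,204.06; payment $1,870.50; balance $7,333.56
Quarter 2: opening $7,333.56; interest $88.00 → $7,421.56; payment $1,870.50; balance $5,551.06
Quarter 3: opening $5,551.06; interest $66.61 → $5,617.67; payment $1,870.50; balance $3,747.17
Quarter 4: opening $3,747.17; interest $44.97 → $3,792.14; payment $1,870.50; balance $1,921.64
Quarter 5: opening $1,921.64; interest $23.06 → $1,944.70; payment $1,870.50; balance $74.20
Quarter 6: opening $74.20; interest $0.89 → $75.09; payment $75.09; balance $0.00
Total interest: $109.14 + $88.00 + $66.61 + $44.97 + $23.06 + $0.89 = $332.67

$332.67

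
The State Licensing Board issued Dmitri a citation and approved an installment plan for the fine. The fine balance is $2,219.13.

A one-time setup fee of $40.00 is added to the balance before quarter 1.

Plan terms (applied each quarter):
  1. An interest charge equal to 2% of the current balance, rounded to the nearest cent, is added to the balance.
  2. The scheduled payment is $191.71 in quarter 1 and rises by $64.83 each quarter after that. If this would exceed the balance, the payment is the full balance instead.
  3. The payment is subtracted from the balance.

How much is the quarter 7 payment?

Quarter 1: opening $2,259.13; interest $45.18 → $2,304.31; payment $191.71; balance $2,112.60
Quarter 2: opening $2,112.60; interest $42.25 → $2,154.85; payment $256.54; balance $1,898.31
Quarter 3: opening $1,898.31; interest $37.97 → $1,936.28; payment $321.37; balance $1,614.91
Quarter 4: opening $1,614.91; interest $32.30 → $1,647.21; payment $386.20; balance $1,261.01
Quarter 5: opening $1,261.01; interest $25.22 → $1,286.23; payment $451.03; balance $835.20
Quarter 6: opening $835.20; interest $16.70 → $851.90; payment $515.86; balance $336.04
Quarter 7: opening $336.04; interest $6.72 → $342.76; payment $342.76; balance $0.00

$342.76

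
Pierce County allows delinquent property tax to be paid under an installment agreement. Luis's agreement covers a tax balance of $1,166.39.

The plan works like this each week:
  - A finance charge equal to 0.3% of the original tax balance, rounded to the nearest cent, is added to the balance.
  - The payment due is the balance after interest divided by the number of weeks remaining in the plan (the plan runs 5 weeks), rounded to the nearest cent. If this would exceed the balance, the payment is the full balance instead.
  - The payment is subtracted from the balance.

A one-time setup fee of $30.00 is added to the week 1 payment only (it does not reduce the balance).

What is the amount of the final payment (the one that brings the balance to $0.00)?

Week 1: opening $1,166.39; interest $3.50 → $1,169.89; payment $233.98 (+ $30.00 fee); balance $935.91
Week 2: opening $935.91; interest $3.50 → $939.41; payment $234.85; balance $704.56
Week 3: opening $704.56; interest $3.50 → $708.06; payment $236.02; balance $472.04
Week 4: opening $472.04; interest $3.50 → $475.54; payment $237.77; balance $237.77
Week 5: opening $237.77; interest $3.50 → $241.27; payment $241.27; balance $0.00

$241.27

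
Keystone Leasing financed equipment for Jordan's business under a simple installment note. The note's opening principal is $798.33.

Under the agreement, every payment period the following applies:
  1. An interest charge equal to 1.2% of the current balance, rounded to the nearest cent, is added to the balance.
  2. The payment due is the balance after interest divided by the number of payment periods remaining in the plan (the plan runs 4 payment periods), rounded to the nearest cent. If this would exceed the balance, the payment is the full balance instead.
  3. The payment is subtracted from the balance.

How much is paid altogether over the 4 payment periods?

$822.57

Payment period 1: opening $798.33; interest $9.58 → $807.91; payment $201.98; balance $605.93
Payment period 2: opening $605.93; interest $7.27 → $613.20; payment $204.40; balance $408.80
Payment period 3: opening $408.80; interest $4.91 → $413.71; payment $206.86; balance $206.85
Payment period 4: opening $206.85; interest $2.48 → $209.33; payment $209.33; balance $0.00
Total paid: $822.57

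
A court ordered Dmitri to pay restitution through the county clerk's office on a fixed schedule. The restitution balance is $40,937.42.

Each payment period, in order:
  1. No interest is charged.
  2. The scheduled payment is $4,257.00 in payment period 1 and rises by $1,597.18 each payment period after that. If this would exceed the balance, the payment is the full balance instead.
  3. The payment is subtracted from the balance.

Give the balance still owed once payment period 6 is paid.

Payment period 1: $40,937.42 − $4,257.00 → $36,680.42
Payment period 2: $36,680.42 − $5,854.18 → $30,826.24
Payment period 3: $30,826.24 − $7,451.36 → $23,374.88
Payment period 4: $23,374.88 − $9,048.54 → $14,326.34
Payment period 5: $14,326.34 − $10,645.72 → $3,680.62
Payment period 6: $3,680.62 − $3,680.62 → $0.00

$0.00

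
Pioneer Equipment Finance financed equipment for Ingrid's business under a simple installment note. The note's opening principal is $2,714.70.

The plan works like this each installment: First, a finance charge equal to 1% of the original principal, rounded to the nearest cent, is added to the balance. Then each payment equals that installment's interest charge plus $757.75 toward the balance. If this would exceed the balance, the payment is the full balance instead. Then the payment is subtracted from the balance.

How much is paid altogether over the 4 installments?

$2,823.30

# | Opening | Interest | Payment | End bal
1 | $2,714.70 | $27.15 | $784.90 | $1,956.95
2 | $1,956.95 | $27.15 | $784.90 | $1,199.20
3 | $1,199.20 | $27.15 | $784.90 | $441.45
4 | $441.45 | $27.15 | $468.60 | $0.00
Total paid: $2,823.30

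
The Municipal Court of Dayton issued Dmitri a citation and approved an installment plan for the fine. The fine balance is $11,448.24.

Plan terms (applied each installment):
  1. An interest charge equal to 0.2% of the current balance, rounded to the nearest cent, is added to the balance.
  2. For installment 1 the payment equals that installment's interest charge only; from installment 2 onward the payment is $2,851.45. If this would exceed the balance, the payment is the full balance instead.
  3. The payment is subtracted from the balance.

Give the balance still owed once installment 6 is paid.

Installment 1: $11,448.24 +$22.90 interest = $11,471.14; pay $22.90 → $11,448.24
Installment 2: $11,448.24 +$22.90 interest = $11,471.14; pay $2,851.45 → $8,619.69
Installment 3: $8,619.69 +$17.24 interest = $8,636.93; pay $2,851.45 → $5,785.48
Installment 4: $5,785.48 +$11.57 interest = $5,797.05; pay $2,851.45 → $2,945.60
Installment 5: $2,945.60 +$5.89 interest = $2,951.49; pay $2,851.45 → $100.04
Installment 6: $100.04 +$0.20 interest = $100.24; pay $100.24 → $0.00

$0.00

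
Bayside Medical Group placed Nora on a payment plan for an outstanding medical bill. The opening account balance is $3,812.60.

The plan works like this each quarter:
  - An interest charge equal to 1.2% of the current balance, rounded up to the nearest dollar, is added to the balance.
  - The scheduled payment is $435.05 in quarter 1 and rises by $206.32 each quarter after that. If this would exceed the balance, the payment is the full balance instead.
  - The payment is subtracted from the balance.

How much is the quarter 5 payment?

$993.48

# | Opening | Interest | Payment | End bal
1 | $3,812.60 | $46.00 | $435.05 | $3,423.55
2 | $3,423.55 | $42.00 | $641.37 | $2,824.18
3 | $2,824.18 | $34.00 | $847.69 | $2,010.49
4 | $2,010.49 | $25.00 | $1,054.01 | $981.48
5 | $981.48 | $12.00 | $993.48 | $0.00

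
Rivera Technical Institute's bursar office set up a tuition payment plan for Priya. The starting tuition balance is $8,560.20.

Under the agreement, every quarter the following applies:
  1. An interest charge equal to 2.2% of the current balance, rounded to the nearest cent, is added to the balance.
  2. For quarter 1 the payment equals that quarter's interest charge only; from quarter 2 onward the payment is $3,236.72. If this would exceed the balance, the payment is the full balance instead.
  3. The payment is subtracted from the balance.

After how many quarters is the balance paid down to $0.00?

4

Quarter 1: $8,560.20 +$188.32 interest = $8,748.52; pay $188.32 → $8,560.20
Quarter 2: $8,560.20 +$188.32 interest = $8,748.52; pay $3,236.72 → $5,511.80
Quarter 3: $5,511.80 +$121.26 interest = $5,633.06; pay $3,236.72 → $2,396.34
Quarter 4: $2,396.34 +$52.72 interest = $2,449.06; pay $2,449.06 → $0.00
Balance reaches $0.00 in quarter 4.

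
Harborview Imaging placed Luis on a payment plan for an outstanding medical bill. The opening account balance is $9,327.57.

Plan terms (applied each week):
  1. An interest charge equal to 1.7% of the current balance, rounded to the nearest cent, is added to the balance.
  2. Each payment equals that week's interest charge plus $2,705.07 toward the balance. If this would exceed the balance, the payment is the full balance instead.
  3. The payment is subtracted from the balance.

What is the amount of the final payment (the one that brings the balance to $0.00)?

$1,232.97

Week 1: $9,327.57 +$158.57 interest = $9,486.14; pay $2,863.64 → $6,622.50
Week 2: $6,622.50 +$112.58 interest = $6,735.08; pay $2,817.65 → $3,917.43
Week 3: $3,917.43 +$66.60 interest = $3,984.03; pay $2,771.67 → $1,212.36
Week 4: $1,212.36 +$20.61 interest = $1,232.97; pay $1,232.97 → $0.00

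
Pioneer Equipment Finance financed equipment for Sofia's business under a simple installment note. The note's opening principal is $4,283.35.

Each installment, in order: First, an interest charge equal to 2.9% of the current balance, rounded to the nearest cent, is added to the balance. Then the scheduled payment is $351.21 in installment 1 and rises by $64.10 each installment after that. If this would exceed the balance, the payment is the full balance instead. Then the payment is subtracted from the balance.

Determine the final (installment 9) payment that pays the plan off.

Installment 1: $4,283.35 +$124.22 interest = $4,407.57; pay $351.21 → $4,056.36
Installment 2: $4,056.36 +$117.63 interest = $4,173.99; pay $415.31 → $3,758.68
Installment 3: $3,758.68 +$109.00 interest = $3,867.68; pay $479.41 → $3,388.27
Installment 4: $3,388.27 +$98.26 interest = $3,486.53; pay $543.51 → $2,943.02
Installment 5: $2,943.02 +$85.35 interest = $3,028.37; pay $607.61 → $2,420.76
Installment 6: $2,420.76 +$70.20 interest = $2,490.96; pay $671.71 → $1,819.25
Installment 7: $1,819.25 +$52.76 interest = $1,872.01; pay $735.81 → $1,136.20
Installment 8: $1,136.20 +$32.95 interest = $1,169.15; pay $799.91 → $369.24
Installment 9: $369.24 +$10.71 interest = $379.95; pay $379.95 → $0.00

$379.95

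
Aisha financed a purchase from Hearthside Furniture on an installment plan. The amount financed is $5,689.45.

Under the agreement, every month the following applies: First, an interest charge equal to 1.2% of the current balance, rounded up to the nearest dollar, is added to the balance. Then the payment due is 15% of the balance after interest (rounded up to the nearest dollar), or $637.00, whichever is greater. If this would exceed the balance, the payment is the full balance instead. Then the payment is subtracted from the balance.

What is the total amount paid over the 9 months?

Month 1: $5,689.45 +$69.00 interest = $5,758.45; pay $864.00 → $4,894.45
Month 2: $4,894.45 +$59.00 interest = $4,953.45; pay $744.00 → $4,209.45
Month 3: $4,209.45 +$51.00 interest = $4,260.45; pay $640.00 → $3,620.45
Month 4: $3,620.45 +$44.00 interest = $3,664.45; pay $637.00 → $3,027.45
Month 5: $3,027.45 +$37.00 interest = $3,064.45; pay $637.00 → $2,427.45
Month 6: $2,427.45 +$30.00 interest = $2,457.45; pay $637.00 → $1,820.45
Month 7: $1,820.45 +$22.00 interest = $1,842.45; pay $637.00 → $1,205.45
Month 8: $1,205.45 +$15.00 interest = $1,220.45; pay $637.00 → $583.45
Month 9: $583.45 +$8.00 interest = $591.45; pay $591.45 → $0.00
Total paid: $6,024.45

$6,024.45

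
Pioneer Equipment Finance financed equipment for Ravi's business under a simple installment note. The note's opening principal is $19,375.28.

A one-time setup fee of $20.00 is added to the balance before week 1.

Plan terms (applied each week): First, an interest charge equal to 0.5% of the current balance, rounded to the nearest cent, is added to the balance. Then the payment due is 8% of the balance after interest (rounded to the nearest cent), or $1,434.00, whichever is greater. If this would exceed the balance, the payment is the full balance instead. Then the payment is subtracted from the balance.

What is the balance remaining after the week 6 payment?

$11,135.69

Week 1: $19,395.28 +$96.98 interest = $19,492.26; pay $1,559.38 → $17,932.88
Week 2: $17,932.88 +$89.66 interest = $18,022.54; pay $1,441.80 → $16,580.74
Week 3: $16,580.74 +$82.90 interest = $16,663.64; pay $1,434.00 → $15,229.64
Week 4: $15,229.64 +$76.15 interest = $15,305.79; pay $1,434.00 → $13,871.79
Week 5: $13,871.79 +$69.36 interest = $13,941.15; pay $1,434.00 → $12,507.15
Week 6: $12,507.15 +$62.54 interest = $12,569.69; pay $1,434.00 → $11,135.69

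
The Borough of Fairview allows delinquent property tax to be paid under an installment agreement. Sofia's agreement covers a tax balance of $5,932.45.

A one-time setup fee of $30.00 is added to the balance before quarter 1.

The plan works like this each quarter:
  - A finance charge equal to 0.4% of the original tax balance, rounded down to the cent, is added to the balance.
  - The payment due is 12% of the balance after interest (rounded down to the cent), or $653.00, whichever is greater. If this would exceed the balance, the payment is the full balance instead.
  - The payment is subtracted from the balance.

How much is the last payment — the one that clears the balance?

$257.31

Quarter 1: $5,962.45 +$23.72 interest = $5,986.17; pay $718.34 → $5,267.83
Quarter 2: $5,267.83 +$23.72 interest = $5,291.55; pay $653.00 → $4,638.55
Quarter 3: $4,638.55 +$23.72 interest = $4,662.27; pay $653.00 → $4,009.27
Quarter 4: $4,009.27 +$23.72 interest = $4,032.99; pay $653.00 → $3,379.99
Quarter 5: $3,379.99 +$23.72 interest = $3,403.71; pay $653.00 → $2,750.71
Quarter 6: $2,750.71 +$23.72 interest = $2,774.43; pay $653.00 → $2,121.43
Quarter 7: $2,121.43 +$23.72 interest = $2,145.15; pay $653.00 → $1,492.15
Quarter 8: $1,492.15 +$23.72 interest = $1,515.87; pay $653.00 → $862.87
Quarter 9: $862.87 +$23.72 interest = $886.59; pay $653.00 → $233.59
Quarter 10: $233.59 +$23.72 interest = $257.31; pay $257.31 → $0.00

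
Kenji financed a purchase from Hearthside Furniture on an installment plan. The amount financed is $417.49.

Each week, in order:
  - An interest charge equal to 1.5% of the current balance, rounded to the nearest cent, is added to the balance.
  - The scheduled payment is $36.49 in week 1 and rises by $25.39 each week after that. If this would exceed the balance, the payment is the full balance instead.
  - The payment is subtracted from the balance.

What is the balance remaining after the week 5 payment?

Week 1: opening $417.49; interest $6.26 → $423.75; payment $36.49; balance $387.26
Week 2: opening $387.26; interest $5.81 → $393.07; payment $61.88; balance $331.19
Week 3: opening $331.19; interest $4.97 → $336.16; payment $87.27; balance $248.89
Week 4: opening $248.89; interest $3.73 → $252.62; payment $112.66; balance $139.96
Week 5: opening $139.96; interest $2.10 → $142.06; payment $138.05; balance $4.01

$4.01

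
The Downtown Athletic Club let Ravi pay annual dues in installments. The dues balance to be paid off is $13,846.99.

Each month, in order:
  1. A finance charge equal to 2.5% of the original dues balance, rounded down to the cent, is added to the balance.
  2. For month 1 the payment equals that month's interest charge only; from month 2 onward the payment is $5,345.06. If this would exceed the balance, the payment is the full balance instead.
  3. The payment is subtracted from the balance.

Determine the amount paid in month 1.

Month 1: $13,846.99 +$346.17 interest = $14,193.16; pay $346.17 → $13,846.99

$346.17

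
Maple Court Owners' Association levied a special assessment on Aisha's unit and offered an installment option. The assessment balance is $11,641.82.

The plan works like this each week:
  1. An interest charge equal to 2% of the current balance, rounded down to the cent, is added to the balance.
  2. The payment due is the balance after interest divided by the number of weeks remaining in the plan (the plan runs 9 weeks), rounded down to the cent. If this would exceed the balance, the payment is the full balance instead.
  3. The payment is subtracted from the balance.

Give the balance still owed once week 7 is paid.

Week 1: opening $11,641.82; interest $232.83 → $11,874.65; payment $1,319.40; balance $10,555.25
Week 2: opening $10,555.25; interest $211.10 → $10,766.35; payment $1,345.79; balance $9,420.56
Week 3: opening $9,420.56; interest $188.41 → $9,608.97; payment $1,372.71; balance $8,236.26
Week 4: opening $8,236.26; interest $164.72 → $8,400.98; payment $1,400.16; balance $7,000.82
Week 5: opening $7,000.82; interest $140.01 → $7,140.83; payment $1,428.16; balance $5,712.67
Week 6: opening $5,712.67; interest $114.25 → $5,826.92; payment $1,456.73; balance $4,370.19
Week 7: opening $4,370.19; interest $87.40 → $4,457.59; payment $1,485.86; balance $2,971.73

$2,971.73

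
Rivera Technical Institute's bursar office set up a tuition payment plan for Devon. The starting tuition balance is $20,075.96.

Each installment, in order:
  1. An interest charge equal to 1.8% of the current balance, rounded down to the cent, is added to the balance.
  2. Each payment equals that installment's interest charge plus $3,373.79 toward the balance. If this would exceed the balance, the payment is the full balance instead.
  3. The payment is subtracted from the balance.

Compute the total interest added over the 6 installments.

$1,257.25

Installment 1: $20,075.96 +$361.36 interest = $20,437.32; pay $3,735.15 → $16,702.17
Installment 2: $16,702.17 +$300.63 interest = $17,002.80; pay $3,674.42 → $13,328.38
Installment 3: $13,328.38 +$239.91 interest = $13,568.29; pay $3,613.70 → $9,954.59
Installment 4: $9,954.59 +$179.18 interest = $10,133.77; pay $3,552.97 → $6,580.80
Installment 5: $6,580.80 +$118.45 interest = $6,699.25; pay $3,492.24 → $3,207.01
Installment 6: $3,207.01 +$57.72 interest = $3,264.73; pay $3,264.73 → $0.00
Total interest: $361.36 + $300.63 + $239.91 + $179.18 + $118.45 + $57.72 = $1,257.25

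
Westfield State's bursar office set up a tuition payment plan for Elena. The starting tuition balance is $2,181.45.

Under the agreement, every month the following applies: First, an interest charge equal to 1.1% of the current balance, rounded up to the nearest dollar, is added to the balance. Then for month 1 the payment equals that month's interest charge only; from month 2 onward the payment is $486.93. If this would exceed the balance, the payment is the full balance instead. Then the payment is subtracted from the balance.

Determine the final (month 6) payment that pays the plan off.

Month 1: opening $2,181.45; interest $24.00 → $2,205.45; payment $24.00; balance $2,181.45
Month 2: opening $2,181.45; interest $24.00 → $2,205.45; payment $486.93; balance $1,718.52
Month 3: opening $1,718.52; interest $19.00 → $1,737.52; payment $486.93; balance $1,250.59
Month 4: opening $1,250.59; interest $14.00 → $1,264.59; payment $486.93; balance $777.66
Month 5: opening $777.66; interest $9.00 → $786.66; payment $486.93; balance $299.73
Month 6: opening $299.73; interest $4.00 → $303.73; payment $303.73; balance $0.00

$303.73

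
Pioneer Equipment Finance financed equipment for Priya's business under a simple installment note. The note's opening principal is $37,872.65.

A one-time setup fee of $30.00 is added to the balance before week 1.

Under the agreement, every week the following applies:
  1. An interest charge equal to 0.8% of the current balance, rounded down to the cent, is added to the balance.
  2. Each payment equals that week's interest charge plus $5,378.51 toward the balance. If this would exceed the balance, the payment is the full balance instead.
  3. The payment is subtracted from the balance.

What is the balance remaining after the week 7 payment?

Week 1: opening $37,902.65; interest $303.22 → $38,205.87; payment $5,681.73; balance $32,524.14
Week 2: opening $32,524.14; interest $260.19 → $32,784.33; payment $5,638.70; balance $27,145.63
Week 3: opening $27,145.63; interest $217.16 → $27,362.79; payment $5,595.67; balance $21,767.12
Week 4: opening $21,767.12; interest $174.13 → $21,941.25; payment $5,552.64; balance $16,388.61
Week 5: opening $16,388.61; interest $131.10 → $16,519.71; payment $5,509.61; balance $11,010.10
Week 6: opening $11,010.10; interest $88.08 → $11,098.18; payment $5,466.59; balance $5,631.59
Week 7: opening $5,631.59; interest $45.05 → $5,676.64; payment $5,423.56; balance $253.08

$253.08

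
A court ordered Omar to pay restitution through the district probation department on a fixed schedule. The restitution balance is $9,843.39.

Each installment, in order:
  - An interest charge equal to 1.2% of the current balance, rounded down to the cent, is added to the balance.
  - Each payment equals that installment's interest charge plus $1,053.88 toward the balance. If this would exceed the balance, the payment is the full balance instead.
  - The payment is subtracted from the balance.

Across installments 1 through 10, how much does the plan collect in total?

Installment 1: $9,843.39 +$118.12 interest = $9,961.51; pay $1,172.00 → $8,789.51
Installment 2: $8,789.51 +$105.47 interest = $8,894.98; pay $1,159.35 → $7,735.63
Installment 3: $7,735.63 +$92.82 interest = $7,828.45; pay $1,146.70 → $6,681.75
Installment 4: $6,681.75 +$80.18 interest = $6,761.93; pay $1,134.06 → $5,627.87
Installment 5: $5,627.87 +$67.53 interest = $5,695.40; pay $1,121.41 → $4,573.99
Installment 6: $4,573.99 +$54.88 interest = $4,628.87; pay $1,108.76 → $3,520.11
Installment 7: $3,520.11 +$42.24 interest = $3,562.35; pay $1,096.12 → $2,466.23
Installment 8: $2,466.23 +$29.59 interest = $2,495.82; pay $1,083.47 → $1,412.35
Installment 9: $1,412.35 +$16.94 interest = $1,429.29; pay $1,070.82 → $358.47
Installment 10: $358.47 +$4.30 interest = $362.77; pay $362.77 → $0.00
Total paid: $10,455.46

$10,455.46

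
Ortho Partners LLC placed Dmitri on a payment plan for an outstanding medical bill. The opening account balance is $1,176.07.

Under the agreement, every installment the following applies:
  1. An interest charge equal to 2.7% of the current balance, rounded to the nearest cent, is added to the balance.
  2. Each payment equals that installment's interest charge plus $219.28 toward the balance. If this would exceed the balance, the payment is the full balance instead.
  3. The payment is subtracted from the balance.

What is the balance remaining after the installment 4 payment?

Installment 1: opening $1,176.07; interest $31.75 → $1,207.82; payment $251.03; balance $956.79
Installment 2: opening $956.79; interest $25.83 → $982.62; payment $245.11; balance $737.51
Installment 3: opening $737.51; interest $19.91 → $757.42; payment $239.19; balance $518.23
Installment 4: opening $518.23; interest $13.99 → $532.22; payment $233.27; balance $298.95

$298.95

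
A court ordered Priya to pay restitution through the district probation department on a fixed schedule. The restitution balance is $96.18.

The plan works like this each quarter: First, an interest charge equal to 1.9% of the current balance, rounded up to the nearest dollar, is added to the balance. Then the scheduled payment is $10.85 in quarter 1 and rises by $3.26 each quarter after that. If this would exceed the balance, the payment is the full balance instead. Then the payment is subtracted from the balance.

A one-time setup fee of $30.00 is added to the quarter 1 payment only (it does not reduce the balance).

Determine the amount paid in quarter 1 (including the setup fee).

# | Opening | Interest | Payment | Fee | End bal
1 | $96.18 | $2.00 | $10.85 | $30.00 | $87.33

$40.85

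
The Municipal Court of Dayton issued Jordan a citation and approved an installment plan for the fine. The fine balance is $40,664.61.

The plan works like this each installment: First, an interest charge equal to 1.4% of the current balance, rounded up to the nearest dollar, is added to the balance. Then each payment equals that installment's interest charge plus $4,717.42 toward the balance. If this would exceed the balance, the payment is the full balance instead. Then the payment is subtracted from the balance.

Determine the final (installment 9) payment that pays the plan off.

Installment 1: $40,664.61 +$570.00 interest = $41,234.61; pay $5,287.42 → $35,947.19
Installment 2: $35,947.19 +$504.00 interest = $36,451.19; pay $5,221.42 → $31,229.77
Installment 3: $31,229.77 +$438.00 interest = $31,667.77; pay $5,155.42 → $26,512.35
Installment 4: $26,512.35 +$372.00 interest = $26,884.35; pay $5,089.42 → $21,794.93
Installment 5: $21,794.93 +$306.00 interest = $22,100.93; pay $5,023.42 → $17,077.51
Installment 6: $17,077.51 +$240.00 interest = $17,317.51; pay $4,957.42 → $12,360.09
Installment 7: $12,360.09 +$174.00 interest = $12,534.09; pay $4,891.42 → $7,642.67
Installment 8: $7,642.67 +$107.00 interest = $7,749.67; pay $4,824.42 → $2,925.25
Installment 9: $2,925.25 +$41.00 interest = $2,966.25; pay $2,966.25 → $0.00

$2,966.25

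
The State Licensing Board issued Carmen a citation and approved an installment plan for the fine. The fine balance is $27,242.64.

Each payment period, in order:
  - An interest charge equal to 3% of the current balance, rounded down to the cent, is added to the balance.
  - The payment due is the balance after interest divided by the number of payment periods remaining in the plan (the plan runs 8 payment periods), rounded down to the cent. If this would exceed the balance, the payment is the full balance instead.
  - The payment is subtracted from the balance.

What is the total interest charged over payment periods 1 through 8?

Payment period 1: $27,242.64 +$817.27 interest = $28,059.91; pay $3,507.48 → $24,552.43
Payment period 2: $24,552.43 +$736.57 interest = $25,289.00; pay $3,612.71 → $21,676.29
Payment period 3: $21,676.29 +$650.28 interest = $22,326.57; pay $3,721.09 → $18,605.48
Payment period 4: $18,605.48 +$558.16 interest = $19,163.64; pay $3,832.72 → $15,330.92
Payment period 5: $15,330.92 +$459.92 interest = $15,790.84; pay $3,947.71 → $11,843.13
Payment period 6: $11,843.13 +$355.29 interest = $12,198.42; pay $4,066.14 → $8,132.28
Payment period 7: $8,132.28 +$243.96 interest = $8,376.24; pay $4,188.12 → $4,188.12
Payment period 8: $4,188.12 +$125.64 interest = $4,313.76; pay $4,313.76 → $0.00
Total interest: $817.27 + $736.57 + $650.28 + $558.16 + $459.92 + $355.29 + $243.96 + $125.64 = $3,947.09

$3,947.09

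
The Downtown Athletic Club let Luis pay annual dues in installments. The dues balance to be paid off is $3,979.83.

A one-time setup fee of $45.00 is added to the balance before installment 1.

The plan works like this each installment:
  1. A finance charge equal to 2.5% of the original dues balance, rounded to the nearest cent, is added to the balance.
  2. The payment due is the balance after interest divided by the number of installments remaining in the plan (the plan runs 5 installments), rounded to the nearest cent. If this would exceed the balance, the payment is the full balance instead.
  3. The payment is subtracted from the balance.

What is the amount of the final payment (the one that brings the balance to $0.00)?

$1,032.15

Installment 1: opening $4,024.83; interest $99.50 → $4,124.33; payment $824.87; balance $3,299.46
Installment 2: opening $3,299.46; interest $99.50 → $3,398.96; payment $849.74; balance $2,549.22
Installment 3: opening $2,549.22; interest $99.50 → $2,648.72; payment $882.91; balance $1,765.81
Installment 4: opening $1,765.81; interest $99.50 → $1,865.31; payment $932.66; balance $932.65
Installment 5: opening $932.65; interest $99.50 → $1,032.15; payment $1,032.15; balance $0.00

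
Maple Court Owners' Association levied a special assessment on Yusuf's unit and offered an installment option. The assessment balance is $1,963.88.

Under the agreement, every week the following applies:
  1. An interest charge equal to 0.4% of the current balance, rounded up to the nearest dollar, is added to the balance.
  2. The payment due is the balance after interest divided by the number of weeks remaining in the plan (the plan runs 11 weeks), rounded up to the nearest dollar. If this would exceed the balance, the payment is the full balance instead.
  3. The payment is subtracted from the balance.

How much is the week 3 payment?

Week 1: $1,963.88 +$8.00 interest = $1,971.88; pay $180.00 → $1,791.88
Week 2: $1,791.88 +$8.00 interest = $1,799.88; pay $180.00 → $1,619.88
Week 3: $1,619.88 +$7.00 interest = $1,626.88; pay $181.00 → $1,445.88

$181.00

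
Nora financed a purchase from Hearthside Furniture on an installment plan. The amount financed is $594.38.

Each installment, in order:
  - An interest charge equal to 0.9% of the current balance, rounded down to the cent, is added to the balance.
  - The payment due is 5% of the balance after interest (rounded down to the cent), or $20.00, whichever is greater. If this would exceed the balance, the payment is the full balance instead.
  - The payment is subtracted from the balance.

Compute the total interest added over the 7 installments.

Installment 1: opening $594.38; interest $5.34 → $599.72; payment $29.98; balance $569.74
Installment 2: opening $569.74; interest $5.12 → $574.86; payment $28.74; balance $546.12
Installment 3: opening $546.12; interest $4.91 → $551.03; payment $27.55; balance $523.48
Installment 4: opening $523.48; interest $4.71 → $528.19; payment $26.40; balance $501.79
Installment 5: opening $501.79; interest $4.51 → $506.30; payment $25.31; balance $480.99
Installment 6: opening $480.99; interest $4.32 → $485.31; payment $24.26; balance $461.05
Installment 7: opening $461.05; interest $4.14 → $465.19; payment $23.25; balance $441.94
Total interest: $5.34 + $5.12 + $4.91 + $4.71 + $4.51 + $4.32 + $4.14 = $33.05

$33.05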